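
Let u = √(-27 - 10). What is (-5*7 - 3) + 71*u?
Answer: -38 + 71*I*√37 ≈ -38.0 + 431.88*I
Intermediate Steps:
u = I*√37 (u = √(-37) = I*√37 ≈ 6.0828*I)
(-5*7 - 3) + 71*u = (-5*7 - 3) + 71*(I*√37) = (-35 - 3) + 71*I*√37 = -38 + 71*I*√37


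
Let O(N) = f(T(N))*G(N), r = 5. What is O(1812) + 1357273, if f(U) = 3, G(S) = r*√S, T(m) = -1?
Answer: 1357273 + 30*√453 ≈ 1.3579e+6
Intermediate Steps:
G(S) = 5*√S
O(N) = 15*√N (O(N) = 3*(5*√N) = 15*√N)
O(1812) + 1357273 = 15*√1812 + 1357273 = 15*(2*√453) + 1357273 = 30*√453 + 1357273 = 1357273 + 30*√453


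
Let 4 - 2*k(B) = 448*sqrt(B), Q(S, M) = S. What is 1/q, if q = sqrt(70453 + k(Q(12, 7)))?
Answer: sqrt(7)/(7*sqrt(10065 - 64*sqrt(3))) ≈ 0.0037883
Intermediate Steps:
k(B) = 2 - 224*sqrt(B)
q = sqrt(70455 - 448*sqrt(3)) (q = sqrt(70453 + (2 - 448*sqrt(3))) = sqrt(70455 - 448*sqrt(3)) ≈ 263.97)
1/q = 1/(sqrt(70455 - 448*sqrt(3))) = 1/sqrt(70455 - 448*sqrt(3))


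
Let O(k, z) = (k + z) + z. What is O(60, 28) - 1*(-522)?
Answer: 638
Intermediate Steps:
O(k, z) = k + 2*z
O(60, 28) - 1*(-522) = (60 + 2*28) - 1*(-522) = (60 + 56) + 522 = 116 + 522 = 638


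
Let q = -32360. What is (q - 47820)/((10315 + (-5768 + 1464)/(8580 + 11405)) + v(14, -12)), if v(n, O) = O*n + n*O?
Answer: -1602397300/199426011 ≈ -8.0350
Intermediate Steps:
v(n, O) = 2*O*n (v(n, O) = O*n + O*n = 2*O*n)
(q - 47820)/((10315 + (-5768 + 1464)/(8580 + 11405)) + v(14, -12)) = (-32360 - 47820)/((10315 + (-5768 + 1464)/(8580 + 11405)) + 2*(-12)*14) = -80180/((10315 - 4304/19985) - 336) = -80180/(206140971/19985 - 336) = -80180/199426011/19985 = -80180*19985/199426011 = -1602397300/199426011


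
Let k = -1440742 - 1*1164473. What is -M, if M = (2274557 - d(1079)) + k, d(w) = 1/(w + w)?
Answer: 713559965/2158 ≈ 3.3066e+5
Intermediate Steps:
d(w) = 1/(2*w)
k = -2605215 (k = -1440742 - 1164473 = -2605215)
M = -713559965/2158 (M = (2274557 - 1/(2*1079)) - 2605215 = (2274557 - 1*1/2158) - 2605215 = (2274557 - 1/2158) - 2605215 = 4908494005/2158 - 2605215 = -713559965/2158 ≈ -3.3066e+5)
-M = -1*(-713559965/2158) = 713559965/2158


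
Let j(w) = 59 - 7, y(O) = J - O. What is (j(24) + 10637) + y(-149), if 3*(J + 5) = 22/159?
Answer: 5167363/477 ≈ 10833.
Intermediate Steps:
J = -2363/477 (J = -5 + (22/159)/3 = -5 + (22*(1/159))/3 = -5 + (⅓)*(22/159) = -5 + 22/477 = -2363/477 ≈ -4.9539)
y(O) = -2363/477 - O
j(w) = 52
(j(24) + 10637) + y(-149) = (52 + 10637) + (-2363/477 - 1*(-149)) = 10689 + (-2363/477 + 149) = 10689 + 68710/477 = 5167363/477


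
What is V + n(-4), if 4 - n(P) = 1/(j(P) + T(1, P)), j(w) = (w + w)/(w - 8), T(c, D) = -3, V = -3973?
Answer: -27780/7 ≈ -3968.6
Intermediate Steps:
j(w) = 2*w/(-8 + w) (j(w) = (2*w)/(-8 + w) = 2*w/(-8 + w))
n(P) = 4 - 1/(-3 + 2*P/(-8 + P)) (n(P) = 4 - 1/(2*P/(-8 + P) - 3) = 4 - 1/(-3 + 2*P/(-8 + P)))
V + n(-4) = -3973 + (104 - 5*(-4))/(24 - 1*(-4)) = -3973 + (104 + 20)/(24 + 4) = -3973 + 124/28 = -3973 + (1/28)*124 = -3973 + 31/7 = -27780/7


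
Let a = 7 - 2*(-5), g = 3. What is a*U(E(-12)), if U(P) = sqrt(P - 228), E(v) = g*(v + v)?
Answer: 170*I*sqrt(3) ≈ 294.45*I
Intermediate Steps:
E(v) = 6*v (E(v) = 3*(v + v) = 3*(2*v) = 6*v)
U(P) = sqrt(-228 + P)
a = 17 (a = 7 + 10 = 17)
a*U(E(-12)) = 17*sqrt(-228 + 6*(-12)) = 17*sqrt(-228 - 72) = 17*sqrt(-300) = 17*(10*I*sqrt(3)) = 170*I*sqrt(3)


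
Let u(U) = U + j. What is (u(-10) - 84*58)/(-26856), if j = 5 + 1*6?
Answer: 4871/26856 ≈ 0.18137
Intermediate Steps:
j = 11 (j = 5 + 6 = 11)
u(U) = 11 + U (u(U) = U + 11 = 11 + U)
(u(-10) - 84*58)/(-26856) = ((11 - 10) - 84*58)/(-26856) = (1 - 4872)*(-1/26856) = -4871*(-1/26856) = 4871/26856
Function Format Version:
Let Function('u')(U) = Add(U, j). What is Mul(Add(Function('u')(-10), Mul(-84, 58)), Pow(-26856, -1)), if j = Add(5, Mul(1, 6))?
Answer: Rational(4871, 26856) ≈ 0.18137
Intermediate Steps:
j = 11 (j = Add(5, 6) = 11)
Function('u')(U) = Add(11, U) (Function('u')(U) = Add(U, 11) = Add(11, U))
Mul(Add(Function('u')(-10), Mul(-84, 58)), Pow(-26856, -1)) = Mul(Add(Add(11, -10), Mul(-84, 58)), Pow(-26856, -1)) = Mul(Add(1, -4872), Rational(-1, 26856)) = Mul(-4871, Rational(-1, 26856)) = Rational(4871, 26856)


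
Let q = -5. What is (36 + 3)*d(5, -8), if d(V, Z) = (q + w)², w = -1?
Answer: 1404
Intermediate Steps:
d(V, Z) = 36 (d(V, Z) = (-5 - 1)² = (-6)² = 36)
(36 + 3)*d(5, -8) = (36 + 3)*36 = 39*36 = 1404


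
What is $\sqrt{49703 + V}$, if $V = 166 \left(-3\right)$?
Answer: $\sqrt{49205} \approx 221.82$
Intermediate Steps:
$V = -498$
$\sqrt{49703 + V} = \sqrt{49703 - 498} = \sqrt{49205}$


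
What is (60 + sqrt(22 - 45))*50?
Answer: 3000 + 50*I*sqrt(23) ≈ 3000.0 + 239.79*I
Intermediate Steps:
(60 + sqrt(22 - 45))*50 = (60 + sqrt(-23))*50 = (60 + I*sqrt(23))*50 = 3000 + 50*I*sqrt(23)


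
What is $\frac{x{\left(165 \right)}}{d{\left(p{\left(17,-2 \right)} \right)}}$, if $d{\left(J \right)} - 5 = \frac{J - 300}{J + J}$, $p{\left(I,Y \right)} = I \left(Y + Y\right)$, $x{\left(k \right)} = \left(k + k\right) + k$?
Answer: $\frac{8415}{131} \approx 64.237$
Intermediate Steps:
$x{\left(k \right)} = 3 k$ ($x{\left(k \right)} = 2 k + k = 3 k$)
$p{\left(I,Y \right)} = 2 I Y$ ($p{\left(I,Y \right)} = I 2 Y = 2 I Y$)
$d{\left(J \right)} = 5 + \frac{-300 + J}{2 J}$ ($d{\left(J \right)} = 5 + \frac{J - 300}{J + J} = 5 + \frac{-300 + J}{2 J}$)
$\frac{x{\left(165 \right)}}{d{\left(p{\left(17,-2 \right)} \right)}} = \frac{3 \cdot 165}{\frac{11}{2} - \frac{150}{2 \cdot 17 \left(-2\right)}} = \frac{495}{\frac{11}{2} - \frac{150}{-68}} = \frac{495}{\frac{11}{2} - - \frac{75}{34}} = \frac{495}{\frac{11}{2} + \frac{75}{34}} = \frac{495}{\frac{131}{17}} = 495 \cdot \frac{17}{131} = \frac{8415}{131}$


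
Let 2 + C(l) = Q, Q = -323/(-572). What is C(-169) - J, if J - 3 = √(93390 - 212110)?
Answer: -2537/572 - 8*I*√1855 ≈ -4.4353 - 344.56*I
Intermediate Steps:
Q = 323/572 (Q = -323*(-1/572) = 323/572 ≈ 0.56468)
C(l) = -821/572 (C(l) = -2 + 323/572 = -821/572)
J = 3 + 8*I*√1855 (J = 3 + √(93390 - 212110) = 3 + √(-118720) = 3 + 8*I*√1855 ≈ 3.0 + 344.56*I)
C(-169) - J = -821/572 - (3 + 8*I*√1855) = -821/572 + (-3 - 8*I*√1855) = -2537/572 - 8*I*√1855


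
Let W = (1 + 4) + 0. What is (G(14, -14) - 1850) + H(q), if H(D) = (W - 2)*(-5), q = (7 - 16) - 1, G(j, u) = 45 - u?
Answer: -1806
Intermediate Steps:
W = 5 (W = 5 + 0 = 5)
q = -10 (q = -9 - 1 = -10)
H(D) = -15 (H(D) = (5 - 2)*(-5) = 3*(-5) = -15)
(G(14, -14) - 1850) + H(q) = ((45 - 1*(-14)) - 1850) - 15 = ((45 + 14) - 1850) - 15 = (59 - 1850) - 15 = -1791 - 15 = -1806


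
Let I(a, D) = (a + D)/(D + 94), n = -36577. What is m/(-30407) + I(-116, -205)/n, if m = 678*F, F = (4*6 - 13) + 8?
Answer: -17437095367/41151283043 ≈ -0.42373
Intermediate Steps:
F = 19 (F = (24 - 13) + 8 = 11 + 8 = 19)
m = 12882 (m = 678*19 = 12882)
I(a, D) = (D + a)/(94 + D)
m/(-30407) + I(-116, -205)/n = 12882/(-30407) + ((-205 - 116)/(94 - 205))/(-36577) = 12882*(-1/30407) + (-321/(-111))*(-1/36577) = -12882/30407 - 1/111*(-321)*(-1/36577) = -12882/30407 + (107/37)*(-1/36577) = -12882/30407 - 107/1353349 = -17437095367/41151283043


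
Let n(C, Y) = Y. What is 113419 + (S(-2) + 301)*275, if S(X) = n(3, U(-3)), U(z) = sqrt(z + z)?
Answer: 196194 + 275*I*sqrt(6) ≈ 1.9619e+5 + 673.61*I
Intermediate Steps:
U(z) = sqrt(2)*sqrt(z) (U(z) = sqrt(2*z) = sqrt(2)*sqrt(z))
S(X) = I*sqrt(6) (S(X) = sqrt(2)*sqrt(-3) = sqrt(2)*(I*sqrt(3)) = I*sqrt(6))
113419 + (S(-2) + 301)*275 = 113419 + (I*sqrt(6) + 301)*275 = 113419 + (301 + I*sqrt(6))*275 = 113419 + (82775 + 275*I*sqrt(6)) = 196194 + 275*I*sqrt(6)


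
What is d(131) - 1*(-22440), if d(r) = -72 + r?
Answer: 22499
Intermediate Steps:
d(131) - 1*(-22440) = (-72 + 131) - 1*(-22440) = 59 + 22440 = 22499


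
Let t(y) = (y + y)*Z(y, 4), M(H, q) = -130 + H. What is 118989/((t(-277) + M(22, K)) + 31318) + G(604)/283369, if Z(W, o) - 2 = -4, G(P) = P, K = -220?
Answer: 22966177/6234118 ≈ 3.6839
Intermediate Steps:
Z(W, o) = -2 (Z(W, o) = 2 - 4 = -2)
t(y) = -4*y (t(y) = (y + y)*(-2) = (2*y)*(-2) = -4*y)
118989/((t(-277) + M(22, K)) + 31318) + G(604)/283369 = 118989/((-4*(-277) + (-130 + 22)) + 31318) + 604/283369 = 118989/((1108 - 108) + 31318) + 604*(1/283369) = 118989/(1000 + 31318) + 604/283369 = 118989/32318 + 604/283369 = 118989*(1/32318) + 604/283369 = 81/22 + 604/283369 = 22966177/6234118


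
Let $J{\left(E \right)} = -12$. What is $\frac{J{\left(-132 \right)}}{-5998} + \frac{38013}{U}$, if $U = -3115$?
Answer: $- \frac{113982297}{9341885} \approx -12.201$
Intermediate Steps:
$\frac{J{\left(-132 \right)}}{-5998} + \frac{38013}{U} = - \frac{12}{-5998} + \frac{38013}{-3115} = \left(-12\right) \left(- \frac{1}{5998}\right) + 38013 \left(- \frac{1}{3115}\right) = \frac{6}{2999} - \frac{38013}{3115} = - \frac{113982297}{9341885}$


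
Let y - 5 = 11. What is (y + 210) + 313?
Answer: 539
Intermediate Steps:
y = 16 (y = 5 + 11 = 16)
(y + 210) + 313 = (16 + 210) + 313 = 226 + 313 = 539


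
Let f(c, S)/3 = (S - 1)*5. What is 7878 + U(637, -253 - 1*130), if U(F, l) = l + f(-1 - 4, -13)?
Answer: 7285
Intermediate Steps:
f(c, S) = -15 + 15*S (f(c, S) = 3*((S - 1)*5) = 3*((-1 + S)*5) = 3*(-5 + 5*S) = -15 + 15*S)
U(F, l) = -210 + l (U(F, l) = l + (-15 + 15*(-13)) = l + (-15 - 195) = l - 210 = -210 + l)
7878 + U(637, -253 - 1*130) = 7878 + (-210 + (-253 - 1*130)) = 7878 + (-210 + (-253 - 130)) = 7878 + (-210 - 383) = 7878 - 593 = 7285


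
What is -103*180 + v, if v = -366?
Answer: -18906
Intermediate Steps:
-103*180 + v = -103*180 - 366 = -18540 - 366 = -18906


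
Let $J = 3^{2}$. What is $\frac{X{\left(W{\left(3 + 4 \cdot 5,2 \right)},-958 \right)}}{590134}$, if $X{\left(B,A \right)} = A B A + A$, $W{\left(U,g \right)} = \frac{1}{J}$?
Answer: $\frac{454571}{2655603} \approx 0.17117$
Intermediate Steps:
$J = 9$
$W{\left(U,g \right)} = \frac{1}{9}$
$X{\left(B,A \right)} = A + B A^{2}$ ($X{\left(B,A \right)} = B A^{2} + A = A + B A^{2}$)
$\frac{X{\left(W{\left(3 + 4 \cdot 5,2 \right)},-958 \right)}}{590134} = \frac{\left(-958\right) \left(1 - \frac{958}{9}\right)}{590134} = - 958 \left(1 - \frac{958}{9}\right) \frac{1}{590134} = \left(-958\right) \left(- \frac{949}{9}\right) \frac{1}{590134} = \frac{909142}{9} \cdot \frac{1}{590134} = \frac{454571}{2655603}$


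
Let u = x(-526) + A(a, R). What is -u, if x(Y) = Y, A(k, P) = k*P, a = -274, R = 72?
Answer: 20254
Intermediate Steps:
A(k, P) = P*k
u = -20254 (u = -526 + 72*(-274) = -526 - 19728 = -20254)
-u = -1*(-20254) = 20254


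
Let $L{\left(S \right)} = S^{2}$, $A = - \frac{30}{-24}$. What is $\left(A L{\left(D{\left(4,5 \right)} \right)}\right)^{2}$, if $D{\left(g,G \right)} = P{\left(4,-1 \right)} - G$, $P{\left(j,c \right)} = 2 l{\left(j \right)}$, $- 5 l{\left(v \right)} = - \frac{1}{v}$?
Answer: $\frac{5764801}{6400} \approx 900.75$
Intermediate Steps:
$l{\left(v \right)} = \frac{1}{5 v}$ ($l{\left(v \right)} = - \frac{\left(-1\right) \frac{1}{v}}{5} = \frac{1}{5 v}$)
$P{\left(j,c \right)} = \frac{2}{5 j}$ ($P{\left(j,c \right)} = 2 \frac{1}{5 j} = \frac{2}{5 j}$)
$D{\left(g,G \right)} = \frac{1}{10} - G$ ($D{\left(g,G \right)} = \frac{2}{5 \cdot 4} - G = \frac{2}{5} \cdot \frac{1}{4} - G = \frac{1}{10} - G$)
$A = \frac{5}{4}$ ($A = \left(-30\right) \left(- \frac{1}{24}\right) = \frac{5}{4} \approx 1.25$)
$\left(A L{\left(D{\left(4,5 \right)} \right)}\right)^{2} = \left(\frac{5 \left(\frac{1}{10} - 5\right)^{2}}{4}\right)^{2} = \left(\frac{5 \left(- \frac{49}{10}\right)^{2}}{4}\right)^{2} = \left(\frac{5}{4} \cdot \frac{2401}{100}\right)^{2} = \left(\frac{2401}{80}\right)^{2} = \frac{5764801}{6400}$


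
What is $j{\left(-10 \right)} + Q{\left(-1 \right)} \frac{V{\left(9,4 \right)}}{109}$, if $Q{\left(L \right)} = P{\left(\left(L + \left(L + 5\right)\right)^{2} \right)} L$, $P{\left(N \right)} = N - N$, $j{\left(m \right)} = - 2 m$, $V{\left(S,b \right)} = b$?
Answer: $20$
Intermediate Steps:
$P{\left(N \right)} = 0$
$Q{\left(L \right)} = 0$ ($Q{\left(L \right)} = 0 L = 0$)
$j{\left(-10 \right)} + Q{\left(-1 \right)} \frac{V{\left(9,4 \right)}}{109} = \left(-2\right) \left(-10\right) + 0 \cdot \frac{4}{109} = 20 + 0 \cdot 4 \cdot \frac{1}{109} = 20 + 0 \cdot \frac{4}{109} = 20 + 0 = 20$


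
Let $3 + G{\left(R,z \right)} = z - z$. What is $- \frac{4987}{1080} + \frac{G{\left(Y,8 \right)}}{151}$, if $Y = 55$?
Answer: $- \frac{756277}{163080} \approx -4.6375$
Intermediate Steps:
$G{\left(R,z \right)} = -3$ ($G{\left(R,z \right)} = -3 + \left(z - z\right) = -3 + 0 = -3$)
$- \frac{4987}{1080} + \frac{G{\left(Y,8 \right)}}{151} = - \frac{4987}{1080} - \frac{3}{151} = - \frac{756277}{163080}$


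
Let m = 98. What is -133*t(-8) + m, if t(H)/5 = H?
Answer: 5418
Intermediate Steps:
t(H) = 5*H
-133*t(-8) + m = -665*(-8) + 98 = -133*(-40) + 98 = 5320 + 98 = 5418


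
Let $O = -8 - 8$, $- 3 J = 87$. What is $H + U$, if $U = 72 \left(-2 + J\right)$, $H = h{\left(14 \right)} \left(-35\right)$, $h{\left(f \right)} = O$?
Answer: $-1672$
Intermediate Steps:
$J = -29$ ($J = \left(- \frac{1}{3}\right) 87 = -29$)
$O = -16$ ($O = -8 - 8 = -16$)
$h{\left(f \right)} = -16$
$H = 560$ ($H = \left(-16\right) \left(-35\right) = 560$)
$U = -2232$ ($U = 72 \left(-2 - 29\right) = 72 \left(-31\right) = -2232$)
$H + U = 560 - 2232 = -1672$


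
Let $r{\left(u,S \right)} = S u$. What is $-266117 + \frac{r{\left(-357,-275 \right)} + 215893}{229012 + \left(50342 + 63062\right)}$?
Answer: $- \frac{22780601151}{85604} \approx -2.6612 \cdot 10^{5}$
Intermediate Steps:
$-266117 + \frac{r{\left(-357,-275 \right)} + 215893}{229012 + \left(50342 + 63062\right)} = -266117 + \frac{\left(-275\right) \left(-357\right) + 215893}{229012 + \left(50342 + 63062\right)} = -266117 + \frac{98175 + 215893}{229012 + 113404} = -266117 + \frac{314068}{342416} = -266117 + 314068 \cdot \frac{1}{342416} = -266117 + \frac{78517}{85604} = - \frac{22780601151}{85604}$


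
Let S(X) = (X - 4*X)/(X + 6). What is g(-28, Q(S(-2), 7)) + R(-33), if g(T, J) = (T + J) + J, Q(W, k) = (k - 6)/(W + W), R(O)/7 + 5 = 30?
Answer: 443/3 ≈ 147.67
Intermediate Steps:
R(O) = 175 (R(O) = -35 + 7*30 = -35 + 210 = 175)
S(X) = -3*X/(6 + X) (S(X) = (-3*X)/(6 + X) = -3*X/(6 + X))
Q(W, k) = (-6 + k)/(2*W) (Q(W, k) = (-6 + k)/((2*W)) = (-6 + k)*(1/(2*W)) = (-6 + k)/(2*W))
g(T, J) = T + 2*J (g(T, J) = (J + T) + J = T + 2*J)
g(-28, Q(S(-2), 7)) + R(-33) = (-28 + 2*((-6 + 7)/(2*((-3*(-2)/(6 - 2)))))) + 175 = (-28 + 2*((½)*1/(-3*(-2)/4))) + 175 = (-28 + 2*((½)*1/(-3*(-2)*¼))) + 175 = (-28 + 2*((½)*1/(3/2))) + 175 = (-28 + 2*((½)*(⅔)*1)) + 175 = (-28 + 2*(⅓)) + 175 = (-28 + ⅔) + 175 = -82/3 + 175 = 443/3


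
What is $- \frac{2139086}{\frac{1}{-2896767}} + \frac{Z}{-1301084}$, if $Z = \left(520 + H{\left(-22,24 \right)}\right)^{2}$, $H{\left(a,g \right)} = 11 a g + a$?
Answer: $\frac{2015520197397775677}{325271} \approx 6.1964 \cdot 10^{12}$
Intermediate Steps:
$H{\left(a,g \right)} = a + 11 a g$ ($H{\left(a,g \right)} = 11 a g + a = a + 11 a g$)
$Z = 28196100$ ($Z = \left(520 - 22 \left(1 + 11 \cdot 24\right)\right)^{2} = \left(520 - 22 \left(1 + 264\right)\right)^{2} = \left(520 - 5830\right)^{2} = \left(-5310\right)^{2} = 28196100$)
$- \frac{2139086}{\frac{1}{-2896767}} + \frac{Z}{-1301084} = - \frac{2139086}{\frac{1}{-2896767}} + \frac{28196100}{-1301084} = - \frac{2139086}{- \frac{1}{2896767}} + 28196100 \left(- \frac{1}{1301084}\right) = \left(-2139086\right) \left(-2896767\right) - \frac{7049025}{325271} = 6196433734962 - \frac{7049025}{325271} = \frac{2015520197397775677}{325271}$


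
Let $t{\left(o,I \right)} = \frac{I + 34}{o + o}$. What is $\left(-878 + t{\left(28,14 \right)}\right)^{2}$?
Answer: $\frac{37699600}{49} \approx 7.6938 \cdot 10^{5}$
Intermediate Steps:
$t{\left(o,I \right)} = \frac{34 + I}{2 o}$
$\left(-878 + t{\left(28,14 \right)}\right)^{2} = \left(-878 + \frac{34 + 14}{2 \cdot 28}\right)^{2} = \left(-878 + \frac{1}{2} \cdot \frac{1}{28} \cdot 48\right)^{2} = \left(-878 + \frac{6}{7}\right)^{2} = \left(- \frac{6140}{7}\right)^{2} = \frac{37699600}{49}$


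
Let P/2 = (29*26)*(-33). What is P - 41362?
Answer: -91126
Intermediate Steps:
P = -49764 (P = 2*((29*26)*(-33)) = 2*(754*(-33)) = 2*(-24882) = -49764)
P - 41362 = -49764 - 41362 = -91126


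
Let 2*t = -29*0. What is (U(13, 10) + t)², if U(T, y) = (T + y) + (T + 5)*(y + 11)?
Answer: 160801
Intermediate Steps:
t = 0 (t = (-29*0)/2 = (½)*0 = 0)
U(T, y) = T + y + (5 + T)*(11 + y) (U(T, y) = (T + y) + (5 + T)*(11 + y) = T + y + (5 + T)*(11 + y))
(U(13, 10) + t)² = ((55 + 6*10 + 12*13 + 13*10) + 0)² = ((55 + 60 + 156 + 130) + 0)² = (401 + 0)² = 401² = 160801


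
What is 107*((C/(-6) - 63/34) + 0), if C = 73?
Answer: -76505/51 ≈ -1500.1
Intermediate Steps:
107*((C/(-6) - 63/34) + 0) = 107*((73/(-6) - 63/34) + 0) = 107*((73*(-⅙) - 63*1/34) + 0) = 107*((-73/6 - 63/34) + 0) = 107*(-715/51 + 0) = 107*(-715/51) = -76505/51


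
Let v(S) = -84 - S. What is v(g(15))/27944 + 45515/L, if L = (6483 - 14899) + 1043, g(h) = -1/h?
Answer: -19087350007/3090466680 ≈ -6.1762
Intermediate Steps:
L = -7373 (L = -8416 + 1043 = -7373)
v(g(15))/27944 + 45515/L = (-84 - (-1)/15)/27944 + 45515/(-7373) = (-84 - (-1)/15)*(1/27944) + 45515*(-1/7373) = (-84 - 1*(-1/15))*(1/27944) - 45515/7373 = (-84 + 1/15)*(1/27944) - 45515/7373 = -1259/15*1/27944 - 45515/7373 = -1259/419160 - 45515/7373 = -19087350007/3090466680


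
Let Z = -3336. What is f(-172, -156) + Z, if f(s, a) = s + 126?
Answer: -3382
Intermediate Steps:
f(s, a) = 126 + s
f(-172, -156) + Z = (126 - 172) - 3336 = -46 - 3336 = -3382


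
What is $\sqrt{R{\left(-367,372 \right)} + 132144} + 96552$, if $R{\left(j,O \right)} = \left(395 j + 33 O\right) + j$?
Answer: $96552 + 4 i \sqrt{57} \approx 96552.0 + 30.199 i$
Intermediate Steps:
$R{\left(j,O \right)} = 33 O + 396 j$ ($R{\left(j,O \right)} = \left(33 O + 395 j\right) + j = 33 O + 396 j$)
$\sqrt{R{\left(-367,372 \right)} + 132144} + 96552 = \sqrt{\left(33 \cdot 372 + 396 \left(-367\right)\right) + 132144} + 96552 = \sqrt{\left(12276 - 145332\right) + 132144} + 96552 = \sqrt{-133056 + 132144} + 96552 = \sqrt{-912} + 96552 = 4 i \sqrt{57} + 96552 = 96552 + 4 i \sqrt{57}$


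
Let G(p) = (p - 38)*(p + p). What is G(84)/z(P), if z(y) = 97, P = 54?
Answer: 7728/97 ≈ 79.670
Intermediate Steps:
G(p) = 2*p*(-38 + p) (G(p) = (-38 + p)*(2*p) = 2*p*(-38 + p))
G(84)/z(P) = (2*84*(-38 + 84))/97 = (2*84*46)*(1/97) = 7728*(1/97) = 7728/97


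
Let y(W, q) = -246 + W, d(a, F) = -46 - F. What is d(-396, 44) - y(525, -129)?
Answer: -369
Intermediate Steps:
d(-396, 44) - y(525, -129) = (-46 - 1*44) - (-246 + 525) = (-46 - 44) - 1*279 = -90 - 279 = -369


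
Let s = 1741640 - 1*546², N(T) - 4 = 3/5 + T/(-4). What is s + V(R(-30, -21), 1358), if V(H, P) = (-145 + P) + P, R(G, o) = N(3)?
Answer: 1446095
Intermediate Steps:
N(T) = 23/5 - T/4 (N(T) = 4 + (3/5 + T/(-4)) = 4 + (3*(⅕) + T*(-¼)) = 4 + (⅗ - T/4) = 23/5 - T/4)
R(G, o) = 77/20 (R(G, o) = 23/5 - ¼*3 = 23/5 - ¾ = 77/20)
V(H, P) = -145 + 2*P
s = 1443524 (s = 1741640 - 1*298116 = 1741640 - 298116 = 1443524)
s + V(R(-30, -21), 1358) = 1443524 + (-145 + 2*1358) = 1443524 + (-145 + 2716) = 1443524 + 2571 = 1446095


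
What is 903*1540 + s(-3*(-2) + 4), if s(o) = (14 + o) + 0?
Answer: 1390644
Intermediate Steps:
s(o) = 14 + o
903*1540 + s(-3*(-2) + 4) = 903*1540 + (14 + (-3*(-2) + 4)) = 1390620 + (14 + (6 + 4)) = 1390620 + (14 + 10) = 1390620 + 24 = 1390644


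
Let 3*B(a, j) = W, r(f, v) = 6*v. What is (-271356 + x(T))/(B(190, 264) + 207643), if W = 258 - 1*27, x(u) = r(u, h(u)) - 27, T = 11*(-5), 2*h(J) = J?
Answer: -7543/5770 ≈ -1.3073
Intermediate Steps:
h(J) = J/2
T = -55
x(u) = -27 + 3*u (x(u) = 6*(u/2) - 27 = 3*u - 27 = -27 + 3*u)
W = 231 (W = 258 - 27 = 231)
B(a, j) = 77 (B(a, j) = (⅓)*231 = 77)
(-271356 + x(T))/(B(190, 264) + 207643) = (-271356 + (-27 + 3*(-55)))/(77 + 207643) = (-271356 + (-27 - 165))/207720 = (-271356 - 192)*(1/207720) = -271548*1/207720 = -7543/5770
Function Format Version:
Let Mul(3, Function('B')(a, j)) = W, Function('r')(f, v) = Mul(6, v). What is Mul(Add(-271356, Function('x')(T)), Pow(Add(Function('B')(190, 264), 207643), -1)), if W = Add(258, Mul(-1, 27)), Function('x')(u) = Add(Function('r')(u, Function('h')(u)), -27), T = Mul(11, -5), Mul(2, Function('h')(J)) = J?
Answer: Rational(-7543, 5770) ≈ -1.3073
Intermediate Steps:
Function('h')(J) = Mul(Rational(1, 2), J)
T = -55
Function('x')(u) = Add(-27, Mul(3, u)) (Function('x')(u) = Add(Mul(6, Mul(Rational(1, 2), u)), -27) = Add(Mul(3, u), -27) = Add(-27, Mul(3, u)))
W = 231 (W = Add(258, -27) = 231)
Function('B')(a, j) = 77 (Function('B')(a, j) = Mul(Rational(1, 3), 231) = 77)
Mul(Add(-271356, Function('x')(T)), Pow(Add(Function('B')(190, 264), 207643), -1)) = Mul(Add(-271356, Add(-27, Mul(3, -55))), Pow(Add(77, 207643), -1)) = Mul(Add(-271356, Add(-27, -165)), Pow(207720, -1)) = Mul(Add(-271356, -192), Rational(1, 207720)) = Mul(-271548, Rational(1, 207720)) = Rational(-7543, 5770)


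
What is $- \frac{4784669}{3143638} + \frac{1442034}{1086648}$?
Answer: $- \frac{55501509985}{284668995452} \approx -0.19497$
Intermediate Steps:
$- \frac{4784669}{3143638} + \frac{1442034}{1086648} = \left(-4784669\right) \frac{1}{3143638} + 1442034 \cdot \frac{1}{1086648} = - \frac{4784669}{3143638} + \frac{240339}{181108} = - \frac{55501509985}{284668995452}$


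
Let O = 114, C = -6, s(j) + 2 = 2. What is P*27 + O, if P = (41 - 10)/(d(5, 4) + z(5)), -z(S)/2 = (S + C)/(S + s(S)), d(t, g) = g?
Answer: 6693/22 ≈ 304.23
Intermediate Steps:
s(j) = 0 (s(j) = -2 + 2 = 0)
z(S) = -2*(-6 + S)/S (z(S) = -2*(S - 6)/(S + 0) = -2*(-6 + S)/S)
P = 155/22 (P = (41 - 10)/(4 + (-2 + 12/5)) = 31/(4 + (-2 + 12*(⅕))) = 31/(4 + (-2 + 12/5)) = 31/(4 + ⅖) = 31/(22/5) = 31*(5/22) = 155/22 ≈ 7.0455)
P*27 + O = (155/22)*27 + 114 = 4185/22 + 114 = 6693/22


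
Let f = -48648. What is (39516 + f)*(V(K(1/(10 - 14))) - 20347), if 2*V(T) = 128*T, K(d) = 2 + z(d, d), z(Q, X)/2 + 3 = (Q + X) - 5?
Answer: 194575524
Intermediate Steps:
z(Q, X) = -16 + 2*Q + 2*X (z(Q, X) = -6 + 2*((Q + X) - 5) = -6 + 2*(-5 + Q + X) = -6 + (-10 + 2*Q + 2*X) = -16 + 2*Q + 2*X)
K(d) = -14 + 4*d (K(d) = 2 + (-16 + 2*d + 2*d) = 2 + (-16 + 4*d) = -14 + 4*d)
V(T) = 64*T (V(T) = (128*T)/2 = 64*T)
(39516 + f)*(V(K(1/(10 - 14))) - 20347) = (39516 - 48648)*(64*(-14 + 4/(10 - 14)) - 20347) = -9132*(64*(-14 + 4/(-4)) - 20347) = -9132*(64*(-14 + 4*(-¼)) - 20347) = -9132*(64*(-14 - 1) - 20347) = -9132*(64*(-15) - 20347) = -9132*(-960 - 20347) = -9132*(-21307) = 194575524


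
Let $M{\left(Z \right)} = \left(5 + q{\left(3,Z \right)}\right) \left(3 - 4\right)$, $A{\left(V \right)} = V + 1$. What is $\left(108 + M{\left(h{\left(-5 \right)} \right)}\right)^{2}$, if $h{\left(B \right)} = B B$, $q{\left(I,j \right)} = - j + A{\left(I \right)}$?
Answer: $15376$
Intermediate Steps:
$A{\left(V \right)} = 1 + V$
$q{\left(I,j \right)} = 1 + I - j$ ($q{\left(I,j \right)} = - j + \left(1 + I\right) = 1 + I - j$)
$h{\left(B \right)} = B^{2}$
$M{\left(Z \right)} = -9 + Z$ ($M{\left(Z \right)} = \left(5 + \left(1 + 3 - Z\right)\right) \left(3 - 4\right) = \left(5 - \left(-4 + Z\right)\right) \left(-1\right) = \left(9 - Z\right) \left(-1\right) = -9 + Z$)
$\left(108 + M{\left(h{\left(-5 \right)} \right)}\right)^{2} = \left(108 - \left(9 - \left(-5\right)^{2}\right)\right)^{2} = \left(108 + \left(-9 + 25\right)\right)^{2} = \left(108 + 16\right)^{2} = 124^{2} = 15376$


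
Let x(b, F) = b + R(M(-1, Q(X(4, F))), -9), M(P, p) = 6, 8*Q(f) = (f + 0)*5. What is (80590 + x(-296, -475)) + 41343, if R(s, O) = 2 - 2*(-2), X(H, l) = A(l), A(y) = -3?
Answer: 121643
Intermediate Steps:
X(H, l) = -3
Q(f) = 5*f/8 (Q(f) = ((f + 0)*5)/8 = (f*5)/8 = (5*f)/8 = 5*f/8)
R(s, O) = 6 (R(s, O) = 2 + 4 = 6)
x(b, F) = 6 + b (x(b, F) = b + 6 = 6 + b)
(80590 + x(-296, -475)) + 41343 = (80590 + (6 - 296)) + 41343 = (80590 - 290) + 41343 = 80300 + 41343 = 121643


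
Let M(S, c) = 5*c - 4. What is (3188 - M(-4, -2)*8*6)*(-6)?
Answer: -23160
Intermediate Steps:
M(S, c) = -4 + 5*c
(3188 - M(-4, -2)*8*6)*(-6) = (3188 - (-4 + 5*(-2))*8*6)*(-6) = (3188 - (-4 - 10)*8*6)*(-6) = (3188 - (-14*8)*6)*(-6) = (3188 - (-112)*6)*(-6) = (3188 - 1*(-672))*(-6) = (3188 + 672)*(-6) = 3860*(-6) = -23160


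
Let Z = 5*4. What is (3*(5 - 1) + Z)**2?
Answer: 1024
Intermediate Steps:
Z = 20
(3*(5 - 1) + Z)**2 = (3*(5 - 1) + 20)**2 = (3*4 + 20)**2 = (12 + 20)**2 = 32**2 = 1024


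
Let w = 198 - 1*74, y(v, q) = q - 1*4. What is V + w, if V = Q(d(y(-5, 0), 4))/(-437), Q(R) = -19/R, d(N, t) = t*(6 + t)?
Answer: 114081/920 ≈ 124.00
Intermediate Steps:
y(v, q) = -4 + q (y(v, q) = q - 4 = -4 + q)
w = 124 (w = 198 - 74 = 124)
V = 1/920 (V = -19*1/(4*(6 + 4))/(-437) = -19/(4*10)*(-1/437) = -19/40*(-1/437) = 1/920 ≈ 0.0010870)
V + w = 1/920 + 124 = 114081/920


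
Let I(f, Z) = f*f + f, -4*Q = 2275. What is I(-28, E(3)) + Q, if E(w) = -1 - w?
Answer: 749/4 ≈ 187.25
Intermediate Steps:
Q = -2275/4 (Q = -1/4*2275 = -2275/4 ≈ -568.75)
I(f, Z) = f + f**2 (I(f, Z) = f**2 + f = f + f**2)
I(-28, E(3)) + Q = -28*(1 - 28) - 2275/4 = -28*(-27) - 2275/4 = 756 - 2275/4 = 749/4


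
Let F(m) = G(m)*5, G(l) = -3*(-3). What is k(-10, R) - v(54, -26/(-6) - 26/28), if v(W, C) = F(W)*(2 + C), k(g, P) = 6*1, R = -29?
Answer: -3321/14 ≈ -237.21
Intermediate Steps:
G(l) = 9
F(m) = 45 (F(m) = 9*5 = 45)
k(g, P) = 6
v(W, C) = 90 + 45*C (v(W, C) = 45*(2 + C) = 90 + 45*C)
k(-10, R) - v(54, -26/(-6) - 26/28) = 6 - (90 + 45*(-26/(-6) - 26/28)) = 6 - (90 + 45*(-26*(-1/6) - 26*1/28)) = 6 - (90 + 45*(13/3 - 13/14)) = 6 - (90 + 45*(143/42)) = 6 - (90 + 2145/14) = 6 - 1*3405/14 = 6 - 3405/14 = -3321/14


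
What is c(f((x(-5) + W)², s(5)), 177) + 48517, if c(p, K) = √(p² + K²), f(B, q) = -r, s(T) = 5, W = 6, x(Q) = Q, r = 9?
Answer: 48517 + 3*√3490 ≈ 48694.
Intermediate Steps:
f(B, q) = -9 (f(B, q) = -1*9 = -9)
c(p, K) = √(K² + p²)
c(f((x(-5) + W)², s(5)), 177) + 48517 = √(177² + (-9)²) + 48517 = √(31329 + 81) + 48517 = √31410 + 48517 = 3*√3490 + 48517 = 48517 + 3*√3490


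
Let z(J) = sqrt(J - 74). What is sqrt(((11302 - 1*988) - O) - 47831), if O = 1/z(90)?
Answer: I*sqrt(150069)/2 ≈ 193.69*I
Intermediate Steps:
z(J) = sqrt(-74 + J)
O = 1/4 (O = 1/(sqrt(-74 + 90)) = 1/(sqrt(16)) = 1/4 ≈ 0.25000)
sqrt(((11302 - 1*988) - O) - 47831) = sqrt(((11302 - 1*988) - 1*1/4) - 47831) = sqrt(((11302 - 988) - 1/4) - 47831) = sqrt((10314 - 1/4) - 47831) = sqrt(41255/4 - 47831) = sqrt(-150069/4) = I*sqrt(150069)/2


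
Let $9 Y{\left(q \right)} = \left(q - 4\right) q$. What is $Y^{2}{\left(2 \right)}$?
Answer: $\frac{16}{81} \approx 0.19753$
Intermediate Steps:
$Y{\left(q \right)} = \frac{q \left(-4 + q\right)}{9}$ ($Y{\left(q \right)} = \frac{\left(q - 4\right) q}{9} = \frac{\left(-4 + q\right) q}{9} = \frac{q \left(-4 + q\right)}{9}$)
$Y^{2}{\left(2 \right)} = \left(\frac{1}{9} \cdot 2 \left(-4 + 2\right)\right)^{2} = \left(\frac{1}{9} \cdot 2 \left(-2\right)\right)^{2} = \left(- \frac{4}{9}\right)^{2} = \frac{16}{81}$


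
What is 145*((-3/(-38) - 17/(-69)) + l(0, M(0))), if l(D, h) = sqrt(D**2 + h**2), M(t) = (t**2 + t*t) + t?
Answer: 123685/2622 ≈ 47.172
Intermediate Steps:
M(t) = t + 2*t**2 (M(t) = (t**2 + t**2) + t = 2*t**2 + t = t + 2*t**2)
145*((-3/(-38) - 17/(-69)) + l(0, M(0))) = 145*((-3/(-38) - 17/(-69)) + sqrt(0**2 + (0*(1 + 2*0))**2)) = 145*((-3*(-1/38) - 17*(-1/69)) + sqrt(0 + (0*(1 + 0))**2)) = 145*((3/38 + 17/69) + sqrt(0 + (0*1)**2)) = 145*(853/2622 + sqrt(0 + 0**2)) = 145*(853/2622 + sqrt(0 + 0)) = 145*(853/2622 + sqrt(0)) = 145*(853/2622 + 0) = 145*(853/2622) = 123685/2622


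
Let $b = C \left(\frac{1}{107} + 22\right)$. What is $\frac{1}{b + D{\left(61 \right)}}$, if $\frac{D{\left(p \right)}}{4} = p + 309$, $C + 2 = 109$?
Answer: $\frac{1}{3835} \approx 0.00026076$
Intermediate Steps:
$C = 107$ ($C = -2 + 109 = 107$)
$D{\left(p \right)} = 1236 + 4 p$ ($D{\left(p \right)} = 4 \left(p + 309\right) = 4 \left(309 + p\right) = 1236 + 4 p$)
$b = 2355$ ($b = 107 \left(\frac{1}{107} + 22\right) = 107 \cdot \frac{2355}{107} = 2355$)
$\frac{1}{b + D{\left(61 \right)}} = \frac{1}{2355 + \left(1236 + 4 \cdot 61\right)} = \frac{1}{2355 + \left(1236 + 244\right)} = \frac{1}{2355 + 1480} = \frac{1}{3835}$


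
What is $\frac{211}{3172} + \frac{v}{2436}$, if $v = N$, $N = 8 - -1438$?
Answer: $\frac{425059}{643916} \approx 0.66012$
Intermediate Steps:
$N = 1446$ ($N = 8 + 1438 = 1446$)
$v = 1446$
$\frac{211}{3172} + \frac{v}{2436} = \frac{211}{3172} + \frac{1446}{2436} = 211 \cdot \frac{1}{3172} + 1446 \cdot \frac{1}{2436} = \frac{211}{3172} + \frac{241}{406} = \frac{425059}{643916}$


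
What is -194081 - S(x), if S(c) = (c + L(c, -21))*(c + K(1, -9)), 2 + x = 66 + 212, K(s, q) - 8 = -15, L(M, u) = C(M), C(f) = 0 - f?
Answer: -194081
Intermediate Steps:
C(f) = -f
L(M, u) = -M
K(s, q) = -7 (K(s, q) = 8 - 15 = -7)
x = 276 (x = -2 + (66 + 212) = -2 + 278 = 276)
S(c) = 0 (S(c) = (c - c)*(c - 7) = 0*(-7 + c) = 0)
-194081 - S(x) = -194081 - 1*0 = -194081 + 0 = -194081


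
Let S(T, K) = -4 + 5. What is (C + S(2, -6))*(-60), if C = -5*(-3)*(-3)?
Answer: 2640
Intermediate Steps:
C = -45 (C = 15*(-3) = -45)
S(T, K) = 1
(C + S(2, -6))*(-60) = (-45 + 1)*(-60) = -44*(-60) = 2640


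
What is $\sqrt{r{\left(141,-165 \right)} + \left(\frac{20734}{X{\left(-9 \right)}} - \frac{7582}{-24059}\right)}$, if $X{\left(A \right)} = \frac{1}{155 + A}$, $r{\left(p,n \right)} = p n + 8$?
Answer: $\frac{\sqrt{35485063992645}}{3437} \approx 1733.2$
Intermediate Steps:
$r{\left(p,n \right)} = 8 + n p$ ($r{\left(p,n \right)} = n p + 8 = 8 + n p$)
$\sqrt{r{\left(141,-165 \right)} + \left(\frac{20734}{X{\left(-9 \right)}} - \frac{7582}{-24059}\right)} = \sqrt{\left(8 - 23265\right) + \left(\frac{20734}{\frac{1}{155 - 9}} - \frac{7582}{-24059}\right)} = \sqrt{\left(8 - 23265\right) - \left(- \frac{7582}{24059} - \frac{20734}{\frac{1}{146}}\right)} = \sqrt{-23257 + \left(20734 \frac{1}{\frac{1}{146}} + \frac{7582}{24059}\right)} = \sqrt{-23257 + \left(20734 \cdot 146 + \frac{7582}{24059}\right)} = \sqrt{-23257 + \left(3027164 + \frac{7582}{24059}\right)} = \sqrt{-23257 + \frac{72830546258}{24059}} = \sqrt{\frac{72271006095}{24059}} = \frac{\sqrt{35485063992645}}{3437}$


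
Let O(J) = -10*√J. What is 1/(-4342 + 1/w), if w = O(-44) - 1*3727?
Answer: (-20*√11 + 3727*I)/(5*(-3236527*I + 17368*√11)) ≈ -0.00023031 - 2.5402e-13*I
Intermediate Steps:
w = -3727 - 20*I*√11 (w = -20*I*√11 - 1*3727 = -20*I*√11 - 3727 = -3727 - 20*I*√11 ≈ -3727.0 - 66.333*I)
1/(-4342 + 1/w) = 1/(-4342 + 1/(-3727 - 20*I*√11))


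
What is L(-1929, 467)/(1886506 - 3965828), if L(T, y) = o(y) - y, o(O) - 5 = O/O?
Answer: 461/2079322 ≈ 0.00022171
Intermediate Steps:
o(O) = 6 (o(O) = 5 + O/O = 5 + 1 = 6)
L(T, y) = 6 - y
L(-1929, 467)/(1886506 - 3965828) = (6 - 1*467)/(1886506 - 3965828) = (6 - 467)/(-2079322) = -461*(-1/2079322) = 461/2079322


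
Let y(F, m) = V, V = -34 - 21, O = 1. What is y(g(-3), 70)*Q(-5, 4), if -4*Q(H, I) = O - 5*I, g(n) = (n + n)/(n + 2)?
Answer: -1045/4 ≈ -261.25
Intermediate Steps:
g(n) = 2*n/(2 + n) (g(n) = (2*n)/(2 + n) = 2*n/(2 + n))
V = -55
Q(H, I) = -1/4 + 5*I/4 (Q(H, I) = -(1 - 5*I)/4 = -1/4 + 5*I/4)
y(F, m) = -55
y(g(-3), 70)*Q(-5, 4) = -55*(-1/4 + (5/4)*4) = -55*(-1/4 + 5) = -55*19/4 = -1045/4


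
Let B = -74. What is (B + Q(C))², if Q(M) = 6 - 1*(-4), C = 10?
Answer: 4096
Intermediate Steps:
Q(M) = 10 (Q(M) = 6 + 4 = 10)
(B + Q(C))² = (-74 + 10)² = (-64)² = 4096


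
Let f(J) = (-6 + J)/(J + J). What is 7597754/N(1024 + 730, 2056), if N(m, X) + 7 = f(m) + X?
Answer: 3331615129/898705 ≈ 3707.1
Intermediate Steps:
f(J) = (-6 + J)/(2*J) (f(J) = (-6 + J)/((2*J)) = (-6 + J)*(1/(2*J)) = (-6 + J)/(2*J))
N(m, X) = -7 + X + (-6 + m)/(2*m) (N(m, X) = -7 + ((-6 + m)/(2*m) + X) = -7 + (X + (-6 + m)/(2*m)) = -7 + X + (-6 + m)/(2*m))
7597754/N(1024 + 730, 2056) = 7597754/(-13/2 + 2056 - 3/(1024 + 730)) = 7597754/(-13/2 + 2056 - 3/1754) = 7597754/(1797410/877) = 7597754*(877/1797410) = 3331615129/898705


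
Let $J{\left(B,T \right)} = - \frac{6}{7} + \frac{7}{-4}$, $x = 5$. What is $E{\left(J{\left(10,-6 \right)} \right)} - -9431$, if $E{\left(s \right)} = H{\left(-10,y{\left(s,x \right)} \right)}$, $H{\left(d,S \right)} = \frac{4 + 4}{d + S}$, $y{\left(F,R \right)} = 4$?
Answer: $\frac{28289}{3} \approx 9429.7$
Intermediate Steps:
$J{\left(B,T \right)} = - \frac{73}{28}$ ($J{\left(B,T \right)} = \left(-6\right) \frac{1}{7} + 7 \left(- \frac{1}{4}\right) = - \frac{6}{7} - \frac{7}{4} = - \frac{73}{28}$)
$H{\left(d,S \right)} = \frac{8}{S + d}$
$E{\left(s \right)} = - \frac{4}{3}$ ($E{\left(s \right)} = \frac{8}{4 - 10} = \frac{8}{-6} = 8 \left(- \frac{1}{6}\right) = - \frac{4}{3}$)
$E{\left(J{\left(10,-6 \right)} \right)} - -9431 = - \frac{4}{3} - -9431 = - \frac{4}{3} + 9431 = \frac{28289}{3}$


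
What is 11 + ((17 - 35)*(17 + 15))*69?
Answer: -39733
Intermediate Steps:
11 + ((17 - 35)*(17 + 15))*69 = 11 - 18*32*69 = 11 - 576*69 = 11 - 39744 = -39733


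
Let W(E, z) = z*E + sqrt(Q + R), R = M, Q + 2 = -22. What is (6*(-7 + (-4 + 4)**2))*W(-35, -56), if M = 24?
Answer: -82320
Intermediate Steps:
Q = -24 (Q = -2 - 22 = -24)
R = 24
W(E, z) = E*z (W(E, z) = z*E + sqrt(-24 + 24) = E*z + sqrt(0) = E*z + 0 = E*z)
(6*(-7 + (-4 + 4)**2))*W(-35, -56) = (6*(-7 + (-4 + 4)**2))*(-35*(-56)) = (6*(-7 + 0**2))*1960 = (6*(-7 + 0))*1960 = (6*(-7))*1960 = -42*1960 = -82320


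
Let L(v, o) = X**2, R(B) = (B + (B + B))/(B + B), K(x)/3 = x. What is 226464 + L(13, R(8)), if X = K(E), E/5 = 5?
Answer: 232089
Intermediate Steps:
E = 25 (E = 5*5 = 25)
K(x) = 3*x
X = 75 (X = 3*25 = 75)
R(B) = 3/2 (R(B) = (B + 2*B)/((2*B)) = (3*B)*(1/(2*B)) = 3/2)
L(v, o) = 5625 (L(v, o) = 75**2 = 5625)
226464 + L(13, R(8)) = 226464 + 5625 = 232089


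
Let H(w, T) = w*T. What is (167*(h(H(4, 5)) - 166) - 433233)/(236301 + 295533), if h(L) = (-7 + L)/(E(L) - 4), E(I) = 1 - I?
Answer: -1767356/2038697 ≈ -0.86690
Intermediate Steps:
H(w, T) = T*w
h(L) = (-7 + L)/(-3 - L) (h(L) = (-7 + L)/((1 - L) - 4) = (-7 + L)/(-3 - L))
(167*(h(H(4, 5)) - 166) - 433233)/(236301 + 295533) = (167*((7 - 5*4)/(3 + 5*4) - 166) - 433233)/(236301 + 295533) = (167*((7 - 1*20)/(3 + 20) - 166) - 433233)/531834 = (167*((7 - 20)/23 - 166) - 433233)*(1/531834) = (167*((1/23)*(-13) - 166) - 433233)*(1/531834) = (167*(-13/23 - 166) - 433233)*(1/531834) = (167*(-3831/23) - 433233)*(1/531834) = (-639777/23 - 433233)*(1/531834) = -10604136/23*1/531834 = -1767356/2038697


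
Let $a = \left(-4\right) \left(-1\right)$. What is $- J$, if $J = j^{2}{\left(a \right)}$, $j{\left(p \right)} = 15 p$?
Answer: $-3600$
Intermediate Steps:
$a = 4$
$J = 3600$ ($J = \left(15 \cdot 4\right)^{2} = 60^{2} = 3600$)
$- J = \left(-1\right) 3600 = -3600$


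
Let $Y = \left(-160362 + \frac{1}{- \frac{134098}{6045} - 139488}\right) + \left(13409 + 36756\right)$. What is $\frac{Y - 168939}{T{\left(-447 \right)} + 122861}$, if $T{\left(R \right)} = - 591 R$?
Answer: $- \frac{235406291299933}{326404262330204} \approx -0.72121$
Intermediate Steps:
$Y = - \frac{92933434180471}{843339058}$ ($Y = \left(-160362 + \frac{1}{\left(-134098\right) \frac{1}{6045} - 139488}\right) + 50165 = \left(-160362 + \frac{1}{- \frac{134098}{6045} - 139488}\right) + 50165 = \left(-160362 + \frac{1}{- \frac{843339058}{6045}}\right) + 50165 = \left(-160362 - \frac{6045}{843339058}\right) + 50165 = - \frac{135239538025041}{843339058} + 50165 = - \frac{92933434180471}{843339058} \approx -1.102 \cdot 10^{5}$)
$\frac{Y - 168939}{T{\left(-447 \right)} + 122861} = \frac{- \frac{92933434180471}{843339058} - 168939}{\left(-591\right) \left(-447\right) + 122861} = - \frac{235406291299933}{843339058 \left(264177 + 122861\right)} = - \frac{235406291299933}{843339058 \cdot 387038} = \left(- \frac{235406291299933}{843339058}\right) \frac{1}{387038} = - \frac{235406291299933}{326404262330204}$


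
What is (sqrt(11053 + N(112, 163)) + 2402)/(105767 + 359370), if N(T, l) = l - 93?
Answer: 2402/465137 + 7*sqrt(227)/465137 ≈ 0.0053908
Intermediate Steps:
N(T, l) = -93 + l
(sqrt(11053 + N(112, 163)) + 2402)/(105767 + 359370) = (sqrt(11053 + (-93 + 163)) + 2402)/(105767 + 359370) = (sqrt(11053 + 70) + 2402)/465137 = (sqrt(11123) + 2402)*(1/465137) = (7*sqrt(227) + 2402)*(1/465137) = (2402 + 7*sqrt(227))*(1/465137) = 2402/465137 + 7*sqrt(227)/465137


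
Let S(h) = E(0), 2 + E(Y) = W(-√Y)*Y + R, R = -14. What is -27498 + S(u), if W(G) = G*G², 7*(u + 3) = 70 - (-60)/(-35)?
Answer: -27514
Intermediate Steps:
u = 331/49 (u = -3 + (70 - (-60)/(-35))/7 = -3 + (70 - (-60)*(-1)/35)/7 = -3 + (70 - 1*12/7)/7 = -3 + (70 - 12/7)/7 = -3 + (⅐)*(478/7) = -3 + 478/49 = 331/49 ≈ 6.7551)
W(G) = G³
E(Y) = -16 - Y^(5/2) (E(Y) = -2 + ((-√Y)³*Y - 14) = -2 + ((-Y^(3/2))*Y - 14) = -2 + (-Y^(5/2) - 14) = -2 + (-14 - Y^(5/2)) = -16 - Y^(5/2))
S(h) = -16 (S(h) = -16 - 0^(5/2) = -16 - 1*0 = -16 + 0 = -16)
-27498 + S(u) = -27498 - 16 = -27514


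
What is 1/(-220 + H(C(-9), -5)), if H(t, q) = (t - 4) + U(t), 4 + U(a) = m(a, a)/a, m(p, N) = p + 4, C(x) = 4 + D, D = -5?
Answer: -1/232 ≈ -0.0043103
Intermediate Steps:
C(x) = -1 (C(x) = 4 - 5 = -1)
m(p, N) = 4 + p
U(a) = -4 + (4 + a)/a
H(t, q) = -7 + t + 4/t (H(t, q) = (t - 4) + (-3 + 4/t) = (-4 + t) + (-3 + 4/t) = -7 + t + 4/t)
1/(-220 + H(C(-9), -5)) = 1/(-220 + (-7 - 1 + 4/(-1))) = 1/(-220 + (-7 - 1 + 4*(-1))) = 1/(-220 + (-7 - 1 - 4)) = 1/(-220 - 12) = 1/(-232) = -1/232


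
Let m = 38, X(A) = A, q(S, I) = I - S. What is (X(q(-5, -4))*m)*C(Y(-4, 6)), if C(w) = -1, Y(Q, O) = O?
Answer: -38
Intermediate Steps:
(X(q(-5, -4))*m)*C(Y(-4, 6)) = ((-4 - 1*(-5))*38)*(-1) = ((-4 + 5)*38)*(-1) = (1*38)*(-1) = 38*(-1) = -38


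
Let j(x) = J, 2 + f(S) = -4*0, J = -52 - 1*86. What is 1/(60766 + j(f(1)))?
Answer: 1/60628 ≈ 1.6494e-5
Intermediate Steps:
J = -138 (J = -52 - 86 = -138)
f(S) = -2 (f(S) = -2 - 4*0 = -2 + 0 = -2)
j(x) = -138
1/(60766 + j(f(1))) = 1/(60766 - 138) = 1/60628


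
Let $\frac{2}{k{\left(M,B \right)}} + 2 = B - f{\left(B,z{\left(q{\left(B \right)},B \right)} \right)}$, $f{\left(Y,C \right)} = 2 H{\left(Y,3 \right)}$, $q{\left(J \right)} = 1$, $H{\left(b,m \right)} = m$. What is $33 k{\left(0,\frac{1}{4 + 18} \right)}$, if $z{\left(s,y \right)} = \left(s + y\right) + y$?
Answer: $- \frac{1452}{175} \approx -8.2971$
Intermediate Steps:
$z{\left(s,y \right)} = s + 2 y$
$f{\left(Y,C \right)} = 6$ ($f{\left(Y,C \right)} = 2 \cdot 3 = 6$)
$k{\left(M,B \right)} = \frac{2}{-8 + B}$ ($k{\left(M,B \right)} = \frac{2}{-2 + \left(B - 6\right)} = \frac{2}{-2 + \left(-6 + B\right)} = \frac{2}{-8 + B}$)
$33 k{\left(0,\frac{1}{4 + 18} \right)} = 33 \frac{2}{-8 + \frac{1}{4 + 18}} = 33 \frac{2}{-8 + \frac{1}{22}} = 33 \frac{2}{- \frac{175}{22}} = 33 \cdot 2 \left(- \frac{22}{175}\right) = 33 \left(- \frac{44}{175}\right) = - \frac{1452}{175}$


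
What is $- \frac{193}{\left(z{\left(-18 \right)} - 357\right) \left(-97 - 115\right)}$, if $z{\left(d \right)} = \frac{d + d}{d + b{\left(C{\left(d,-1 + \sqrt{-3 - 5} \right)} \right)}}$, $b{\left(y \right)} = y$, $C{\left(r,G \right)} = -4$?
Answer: $- \frac{2123}{828708} \approx -0.0025618$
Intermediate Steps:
$z{\left(d \right)} = \frac{2 d}{-4 + d}$ ($z{\left(d \right)} = \frac{d + d}{d - 4} = \frac{2 d}{-4 + d}$)
$- \frac{193}{\left(z{\left(-18 \right)} - 357\right) \left(-97 - 115\right)} = - \frac{193}{\left(2 \left(-18\right) \frac{1}{-4 - 18} - 357\right) \left(-97 - 115\right)} = - \frac{193}{\left(2 \left(-18\right) \frac{1}{-22} - 357\right) \left(-212\right)} = - \frac{193}{\left(2 \left(-18\right) \left(- \frac{1}{22}\right) - 357\right) \left(-212\right)} = - \frac{193}{\left(\frac{18}{11} - 357\right) \left(-212\right)} = - \frac{193}{\left(- \frac{3909}{11}\right) \left(-212\right)} = - \frac{193}{\frac{828708}{11}} = \left(-193\right) \frac{11}{828708} = - \frac{2123}{828708}$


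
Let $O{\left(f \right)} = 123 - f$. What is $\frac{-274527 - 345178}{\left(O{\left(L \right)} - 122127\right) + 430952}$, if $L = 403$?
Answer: $- \frac{123941}{61709} \approx -2.0085$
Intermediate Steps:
$\frac{-274527 - 345178}{\left(O{\left(L \right)} - 122127\right) + 430952} = \frac{-274527 - 345178}{\left(\left(123 - 403\right) - 122127\right) + 430952} = - \frac{619705}{\left(\left(123 - 403\right) - 122127\right) + 430952} = - \frac{619705}{\left(-280 - 122127\right) + 430952} = - \frac{619705}{-122407 + 430952} = - \frac{619705}{308545} = \left(-619705\right) \frac{1}{308545} = - \frac{123941}{61709}$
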